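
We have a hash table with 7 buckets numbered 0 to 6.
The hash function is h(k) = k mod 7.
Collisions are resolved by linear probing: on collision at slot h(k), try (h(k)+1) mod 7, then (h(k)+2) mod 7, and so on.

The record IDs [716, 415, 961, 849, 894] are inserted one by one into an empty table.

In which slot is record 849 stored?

716 hashes to 2; slot 2 is free => place at 2.
415 hashes to 2; 2 taken => place at 3.
961 hashes to 2; 2,3 taken => place at 4.
849 hashes to 2; 2,3,4 taken => place at 5.
894 hashes to 5; 5 taken => place at 6.
Table: [∅, ∅, 716, 415, 961, 849, 894]

5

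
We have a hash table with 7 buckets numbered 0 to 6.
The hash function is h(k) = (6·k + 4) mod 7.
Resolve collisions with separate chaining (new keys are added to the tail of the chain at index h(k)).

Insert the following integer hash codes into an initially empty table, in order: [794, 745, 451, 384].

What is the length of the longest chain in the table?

Insert 794: h=1, bucket 1 empty → new chain.
Insert 745: h=1, bucket 1 nonempty → append to chain.
Insert 451: h=1, bucket 1 nonempty → append to chain.
Insert 384: h=5, bucket 5 empty → new chain.
Final buckets:
0: ∅
1: 794 -> 745 -> 451
2: ∅
3: ∅
4: ∅
5: 384
6: ∅

3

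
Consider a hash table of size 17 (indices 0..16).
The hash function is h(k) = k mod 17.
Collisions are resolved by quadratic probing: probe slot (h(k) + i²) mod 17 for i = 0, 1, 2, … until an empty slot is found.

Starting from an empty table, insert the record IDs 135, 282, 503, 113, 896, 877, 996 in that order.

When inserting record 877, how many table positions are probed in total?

3

Insert 135: h=16, slot 16 empty -> index 16.
Insert 282: h=10, slot 10 empty -> index 10.
Insert 503: h=10, slot 10 occupied -> index 11.
Insert 113: h=11, slot 11 occupied -> index 12.
Insert 896: h=12, slot 12 occupied -> index 13.
Insert 877: h=10, slots 10,11 occupied -> index 14.
Insert 996: h=10, slots 10,11,14 occupied -> index 2.
Table: [∅, ∅, 996, ∅, ∅, ∅, ∅, ∅, ∅, ∅, 282, 503, 113, 896, 877, ∅, 135]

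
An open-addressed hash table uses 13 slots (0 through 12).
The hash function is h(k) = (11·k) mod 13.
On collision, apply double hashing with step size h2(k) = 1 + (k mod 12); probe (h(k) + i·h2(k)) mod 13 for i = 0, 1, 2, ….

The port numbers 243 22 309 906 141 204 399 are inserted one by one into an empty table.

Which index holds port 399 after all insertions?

12

Insert 243: h=8, slot 8 empty → index 8.
Insert 22: h=8, h2=11, slot 8 occupied → index 6.
Insert 309: h=6, h2=10, slot 6 occupied → index 3.
Insert 906: h=8, h2=7, slot 8 occupied → index 2.
Insert 141: h=4, slot 4 empty → index 4.
Insert 204: h=8, h2=1, slot 8 occupied → index 9.
Insert 399: h=8, h2=4, slot 8 occupied → index 12.
Table: [—, —, 906, 309, 141, —, 22, —, 243, 204, —, —, 399]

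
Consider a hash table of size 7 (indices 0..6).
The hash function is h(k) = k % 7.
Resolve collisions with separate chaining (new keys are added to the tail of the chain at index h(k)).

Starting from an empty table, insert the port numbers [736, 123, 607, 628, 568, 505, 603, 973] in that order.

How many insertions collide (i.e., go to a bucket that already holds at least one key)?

4

Insert 736: h=1, bucket 1 empty -> new chain.
Insert 123: h=4, bucket 4 empty -> new chain.
Insert 607: h=5, bucket 5 empty -> new chain.
Insert 628: h=5, bucket 5 nonempty -> append to chain.
Insert 568: h=1, bucket 1 nonempty -> append to chain.
Insert 505: h=1, bucket 1 nonempty -> append to chain.
Insert 603: h=1, bucket 1 nonempty -> append to chain.
Insert 973: h=0, bucket 0 empty -> new chain.
Final buckets:
0: 973
1: 736 -> 568 -> 505 -> 603
2: .
3: .
4: 123
5: 607 -> 628
6: .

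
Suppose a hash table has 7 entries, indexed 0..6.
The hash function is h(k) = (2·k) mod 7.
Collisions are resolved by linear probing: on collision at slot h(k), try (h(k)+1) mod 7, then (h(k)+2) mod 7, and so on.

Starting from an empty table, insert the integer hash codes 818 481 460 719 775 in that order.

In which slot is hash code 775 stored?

0

Insert 818: h=5, slot 5 empty -> index 5.
Insert 481: h=3, slot 3 empty -> index 3.
Insert 460: h=3, slot 3 occupied -> index 4.
Insert 719: h=3, slots 3,4,5 occupied -> index 6.
Insert 775: h=3, slots 3,4,5,6 occupied -> index 0.
Table: [775, ∅, ∅, 481, 460, 818, 719]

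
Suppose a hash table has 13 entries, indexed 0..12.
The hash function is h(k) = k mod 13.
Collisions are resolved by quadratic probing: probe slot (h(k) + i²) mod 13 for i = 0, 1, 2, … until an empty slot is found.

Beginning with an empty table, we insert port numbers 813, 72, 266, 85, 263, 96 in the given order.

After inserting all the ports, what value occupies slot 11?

Insert 813: h=7, slot 7 empty => index 7.
Insert 72: h=7, slot 7 occupied => index 8.
Insert 266: h=6, slot 6 empty => index 6.
Insert 85: h=7, slots 7,8 occupied => index 11.
Insert 263: h=3, slot 3 empty => index 3.
Insert 96: h=5, slot 5 empty => index 5.
Table: [_, _, _, 263, _, 96, 266, 813, 72, _, _, 85, _]

85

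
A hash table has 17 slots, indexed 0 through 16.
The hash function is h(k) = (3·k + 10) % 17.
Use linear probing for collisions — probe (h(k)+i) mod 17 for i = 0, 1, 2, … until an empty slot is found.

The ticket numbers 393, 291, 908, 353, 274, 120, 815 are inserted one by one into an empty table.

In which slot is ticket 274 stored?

1

Insert 393: h=16, slot 16 empty → index 16.
Insert 291: h=16, slot 16 occupied → index 0.
Insert 908: h=14, slot 14 empty → index 14.
Insert 353: h=15, slot 15 empty → index 15.
Insert 274: h=16, slots 16,0 occupied → index 1.
Insert 120: h=13, slot 13 empty → index 13.
Insert 815: h=7, slot 7 empty → index 7.
Table: [291, 274, —, —, —, —, —, 815, —, —, —, —, —, 120, 908, 353, 393]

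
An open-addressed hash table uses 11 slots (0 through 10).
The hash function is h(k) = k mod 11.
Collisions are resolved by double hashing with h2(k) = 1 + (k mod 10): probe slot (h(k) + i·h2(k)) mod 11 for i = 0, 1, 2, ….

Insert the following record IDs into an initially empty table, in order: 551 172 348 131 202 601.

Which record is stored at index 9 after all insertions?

601

551 hashes to 1; slot 1 is free => place at 1.
172 hashes to 7; slot 7 is free => place at 7.
348 hashes to 7, h2=9; 7 taken => place at 5.
131 hashes to 10; slot 10 is free => place at 10.
202 hashes to 4; slot 4 is free => place at 4.
601 hashes to 7, h2=2; 7 taken => place at 9.
Table: [—, 551, —, —, 202, 348, —, 172, —, 601, 131]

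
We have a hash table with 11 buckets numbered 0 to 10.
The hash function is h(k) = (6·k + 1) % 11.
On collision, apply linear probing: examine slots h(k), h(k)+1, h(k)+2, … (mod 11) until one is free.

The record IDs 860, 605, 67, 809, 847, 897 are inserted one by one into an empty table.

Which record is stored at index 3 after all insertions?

847

Insert 860: h=2, slot 2 empty -> index 2.
Insert 605: h=1, slot 1 empty -> index 1.
Insert 67: h=7, slot 7 empty -> index 7.
Insert 809: h=4, slot 4 empty -> index 4.
Insert 847: h=1, slots 1,2 occupied -> index 3.
Insert 897: h=4, slot 4 occupied -> index 5.
Table: [_, 605, 860, 847, 809, 897, _, 67, _, _, _]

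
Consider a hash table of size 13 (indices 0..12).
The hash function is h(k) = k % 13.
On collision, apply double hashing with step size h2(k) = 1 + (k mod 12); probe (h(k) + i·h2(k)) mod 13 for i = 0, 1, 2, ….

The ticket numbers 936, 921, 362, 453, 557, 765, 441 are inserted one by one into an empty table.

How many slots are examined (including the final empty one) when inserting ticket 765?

3

936: h=0 → slot 0
921: h=11 → slot 11
362: h=11, h2=3, probe 11,1 → slot 1
453: h=11, h2=10, probe 11,8 → slot 8
557: h=11, h2=6, probe 11,4 → slot 4
765: h=11, h2=10, probe 11,8,5 → slot 5
441: h=12 → slot 12
Table: [936, 362, -, -, 557, 765, -, -, 453, -, -, 921, 441]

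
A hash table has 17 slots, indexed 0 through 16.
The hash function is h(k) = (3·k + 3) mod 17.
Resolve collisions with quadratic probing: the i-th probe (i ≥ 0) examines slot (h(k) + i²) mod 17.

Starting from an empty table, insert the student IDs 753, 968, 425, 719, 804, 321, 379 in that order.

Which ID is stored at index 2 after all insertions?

719

753: h=1 => slot 1
968: h=0 => slot 0
425: h=3 => slot 3
719: h=1, probe 1,2 => slot 2
804: h=1, probe 1,2,5 => slot 5
321: h=14 => slot 14
379: h=1, probe 1,2,5,10 => slot 10
Table: [968, 753, 719, 425, ., 804, ., ., ., ., 379, ., ., ., 321, ., .]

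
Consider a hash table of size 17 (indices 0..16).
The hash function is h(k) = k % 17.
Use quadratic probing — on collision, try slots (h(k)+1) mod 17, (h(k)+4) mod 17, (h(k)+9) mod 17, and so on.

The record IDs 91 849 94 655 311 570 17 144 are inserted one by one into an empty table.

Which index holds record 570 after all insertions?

91 hashes to 6; slot 6 is free -> place at 6.
849 hashes to 16; slot 16 is free -> place at 16.
94 hashes to 9; slot 9 is free -> place at 9.
655 hashes to 9; 9 taken -> place at 10.
311 hashes to 5; slot 5 is free -> place at 5.
570 hashes to 9; 9,10 taken -> place at 13.
17 hashes to 0; slot 0 is free -> place at 0.
144 hashes to 8; slot 8 is free -> place at 8.
Table: [17, ., ., ., ., 311, 91, ., 144, 94, 655, ., ., 570, ., ., 849]

13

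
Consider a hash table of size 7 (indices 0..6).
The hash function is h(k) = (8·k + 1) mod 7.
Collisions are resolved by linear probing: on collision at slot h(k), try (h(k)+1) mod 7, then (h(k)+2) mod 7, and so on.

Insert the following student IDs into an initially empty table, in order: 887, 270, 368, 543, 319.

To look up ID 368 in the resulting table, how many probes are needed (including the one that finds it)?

887 hashes to 6; slot 6 is free → place at 6.
270 hashes to 5; slot 5 is free → place at 5.
368 hashes to 5; 5,6 taken → place at 0.
543 hashes to 5; 5,6,0 taken → place at 1.
319 hashes to 5; 5,6,0,1 taken → place at 2.
Table: [368, 543, 319, ∅, ∅, 270, 887]
Lookup 368: h=5, probe 5,6,0 → found at 0.

3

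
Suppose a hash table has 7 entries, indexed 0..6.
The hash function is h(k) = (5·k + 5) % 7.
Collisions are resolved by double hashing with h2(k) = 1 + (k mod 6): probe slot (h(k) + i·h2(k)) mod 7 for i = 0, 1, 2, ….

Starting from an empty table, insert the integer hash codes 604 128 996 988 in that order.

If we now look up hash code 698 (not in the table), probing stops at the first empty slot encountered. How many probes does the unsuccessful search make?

604 hashes to 1; slot 1 is free → place at 1.
128 hashes to 1, h2=3; 1 taken → place at 4.
996 hashes to 1, h2=1; 1 taken → place at 2.
988 hashes to 3; slot 3 is free → place at 3.
Table: [., 604, 996, 988, 128, ., .]
Lookup 698: h=2, h2=3, probe 2,5 → slot 5 empty, not found.

2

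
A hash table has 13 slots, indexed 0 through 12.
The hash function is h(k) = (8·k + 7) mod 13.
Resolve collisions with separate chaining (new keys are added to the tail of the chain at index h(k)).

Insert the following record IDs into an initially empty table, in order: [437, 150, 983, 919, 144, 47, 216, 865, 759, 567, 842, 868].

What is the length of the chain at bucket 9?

Insert 437: h=6, bucket 6 empty → new chain.
Insert 150: h=11, bucket 11 empty → new chain.
Insert 983: h=6, bucket 6 nonempty → append to chain.
Insert 919: h=1, bucket 1 empty → new chain.
Insert 144: h=2, bucket 2 empty → new chain.
Insert 47: h=6, bucket 6 nonempty → append to chain.
Insert 216: h=6, bucket 6 nonempty → append to chain.
Insert 865: h=11, bucket 11 nonempty → append to chain.
Insert 759: h=8, bucket 8 empty → new chain.
Insert 567: h=6, bucket 6 nonempty → append to chain.
Insert 842: h=9, bucket 9 empty → new chain.
Insert 868: h=9, bucket 9 nonempty → append to chain.
Final buckets:
0: .
1: 919
2: 144
3: .
4: .
5: .
6: 437 -> 983 -> 47 -> 216 -> 567
7: .
8: 759
9: 842 -> 868
10: .
11: 150 -> 865
12: .

2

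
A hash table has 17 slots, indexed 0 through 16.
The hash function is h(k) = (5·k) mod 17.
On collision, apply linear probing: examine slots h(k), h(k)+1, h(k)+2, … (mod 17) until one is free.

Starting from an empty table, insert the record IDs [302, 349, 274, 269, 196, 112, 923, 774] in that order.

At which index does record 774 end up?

13

302 hashes to 14; slot 14 is free -> place at 14.
349 hashes to 11; slot 11 is free -> place at 11.
274 hashes to 10; slot 10 is free -> place at 10.
269 hashes to 2; slot 2 is free -> place at 2.
196 hashes to 11; 11 taken -> place at 12.
112 hashes to 16; slot 16 is free -> place at 16.
923 hashes to 8; slot 8 is free -> place at 8.
774 hashes to 11; 11,12 taken -> place at 13.
Table: [∅, ∅, 269, ∅, ∅, ∅, ∅, ∅, 923, ∅, 274, 349, 196, 774, 302, ∅, 112]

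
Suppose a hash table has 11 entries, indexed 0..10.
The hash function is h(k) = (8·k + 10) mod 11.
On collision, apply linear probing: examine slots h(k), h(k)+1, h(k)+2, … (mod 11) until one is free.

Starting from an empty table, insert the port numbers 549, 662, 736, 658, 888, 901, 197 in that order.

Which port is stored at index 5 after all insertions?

549 hashes to 2; slot 2 is free => place at 2.
662 hashes to 4; slot 4 is free => place at 4.
736 hashes to 2; 2 taken => place at 3.
658 hashes to 5; slot 5 is free => place at 5.
888 hashes to 8; slot 8 is free => place at 8.
901 hashes to 2; 2,3,4,5 taken => place at 6.
197 hashes to 2; 2,3,4,5,6 taken => place at 7.
Table: [—, —, 549, 736, 662, 658, 901, 197, 888, —, —]

658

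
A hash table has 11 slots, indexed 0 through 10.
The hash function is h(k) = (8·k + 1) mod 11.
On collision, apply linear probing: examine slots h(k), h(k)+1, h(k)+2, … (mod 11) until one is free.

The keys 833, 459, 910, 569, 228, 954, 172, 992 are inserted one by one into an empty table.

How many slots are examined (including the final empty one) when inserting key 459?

2

833 hashes to 10; slot 10 is free => place at 10.
459 hashes to 10; 10 taken => place at 0.
910 hashes to 10; 10,0 taken => place at 1.
569 hashes to 10; 10,0,1 taken => place at 2.
228 hashes to 10; 10,0,1,2 taken => place at 3.
954 hashes to 10; 10,0,1,2,3 taken => place at 4.
172 hashes to 2; 2,3,4 taken => place at 5.
992 hashes to 6; slot 6 is free => place at 6.
Table: [459, 910, 569, 228, 954, 172, 992, _, _, _, 833]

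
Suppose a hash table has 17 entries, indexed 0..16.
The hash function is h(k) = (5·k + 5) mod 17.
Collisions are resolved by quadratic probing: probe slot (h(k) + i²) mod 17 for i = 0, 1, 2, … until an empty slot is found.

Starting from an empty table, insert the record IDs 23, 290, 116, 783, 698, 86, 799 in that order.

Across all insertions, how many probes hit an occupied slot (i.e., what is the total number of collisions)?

6

Insert 23: h=1, slot 1 empty -> index 1.
Insert 290: h=10, slot 10 empty -> index 10.
Insert 116: h=7, slot 7 empty -> index 7.
Insert 783: h=10, slot 10 occupied -> index 11.
Insert 698: h=10, slots 10,11 occupied -> index 14.
Insert 86: h=10, slots 10,11,14 occupied -> index 2.
Insert 799: h=5, slot 5 empty -> index 5.
Table: [∅, 23, 86, ∅, ∅, 799, ∅, 116, ∅, ∅, 290, 783, ∅, ∅, 698, ∅, ∅]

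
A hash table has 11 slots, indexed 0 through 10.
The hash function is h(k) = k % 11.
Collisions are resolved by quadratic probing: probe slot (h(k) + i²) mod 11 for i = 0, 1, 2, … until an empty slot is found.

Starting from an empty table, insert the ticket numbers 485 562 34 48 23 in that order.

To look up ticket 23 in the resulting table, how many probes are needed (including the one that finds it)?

485: h=1 => slot 1
562: h=1, probe 1,2 => slot 2
34: h=1, probe 1,2,5 => slot 5
48: h=4 => slot 4
23: h=1, probe 1,2,5,10 => slot 10
Table: [—, 485, 562, —, 48, 34, —, —, —, —, 23]
Lookup 23: h=1, probe 1,2,5,10 → found at 10.

4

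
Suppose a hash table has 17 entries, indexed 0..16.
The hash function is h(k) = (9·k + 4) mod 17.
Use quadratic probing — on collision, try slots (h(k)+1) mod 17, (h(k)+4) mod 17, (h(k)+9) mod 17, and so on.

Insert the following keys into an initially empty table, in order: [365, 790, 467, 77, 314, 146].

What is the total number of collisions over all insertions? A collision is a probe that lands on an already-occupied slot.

8

365: h=8 → slot 8
790: h=8, probe 8,9 → slot 9
467: h=8, probe 8,9,12 → slot 12
77: h=0 → slot 0
314: h=8, probe 8,9,12,0,7 → slot 7
146: h=9, probe 9,10 → slot 10
Table: [77, -, -, -, -, -, -, 314, 365, 790, 146, -, 467, -, -, -, -]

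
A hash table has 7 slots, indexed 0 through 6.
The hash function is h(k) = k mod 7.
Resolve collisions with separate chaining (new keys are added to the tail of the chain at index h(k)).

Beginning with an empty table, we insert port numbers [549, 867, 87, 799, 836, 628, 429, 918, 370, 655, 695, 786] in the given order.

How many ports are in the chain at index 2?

Insert 549: h=3, bucket 3 empty → new chain.
Insert 867: h=6, bucket 6 empty → new chain.
Insert 87: h=3, bucket 3 nonempty → append to chain.
Insert 799: h=1, bucket 1 empty → new chain.
Insert 836: h=3, bucket 3 nonempty → append to chain.
Insert 628: h=5, bucket 5 empty → new chain.
Insert 429: h=2, bucket 2 empty → new chain.
Insert 918: h=1, bucket 1 nonempty → append to chain.
Insert 370: h=6, bucket 6 nonempty → append to chain.
Insert 655: h=4, bucket 4 empty → new chain.
Insert 695: h=2, bucket 2 nonempty → append to chain.
Insert 786: h=2, bucket 2 nonempty → append to chain.
Final buckets:
0: ∅
1: 799 -> 918
2: 429 -> 695 -> 786
3: 549 -> 87 -> 836
4: 655
5: 628
6: 867 -> 370

3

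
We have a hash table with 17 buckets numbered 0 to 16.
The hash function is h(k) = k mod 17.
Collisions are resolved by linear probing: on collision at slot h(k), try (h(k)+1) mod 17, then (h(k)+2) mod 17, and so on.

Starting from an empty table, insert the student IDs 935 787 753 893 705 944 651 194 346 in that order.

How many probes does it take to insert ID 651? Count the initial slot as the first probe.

3

935: h=0 => slot 0
787: h=5 => slot 5
753: h=5, probe 5,6 => slot 6
893: h=9 => slot 9
705: h=8 => slot 8
944: h=9, probe 9,10 => slot 10
651: h=5, probe 5,6,7 => slot 7
194: h=7, probe 7,8,9,10,11 => slot 11
346: h=6, probe 6,7,8,9,10,11,12 => slot 12
Table: [935, _, _, _, _, 787, 753, 651, 705, 893, 944, 194, 346, _, _, _, _]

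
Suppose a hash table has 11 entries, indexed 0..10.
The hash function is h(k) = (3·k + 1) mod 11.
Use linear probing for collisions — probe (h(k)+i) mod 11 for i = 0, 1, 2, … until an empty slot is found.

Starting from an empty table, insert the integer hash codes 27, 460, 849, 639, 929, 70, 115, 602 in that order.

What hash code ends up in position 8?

929

27: h=5 => slot 5
460: h=6 => slot 6
849: h=7 => slot 7
639: h=4 => slot 4
929: h=5, probe 5,6,7,8 => slot 8
70: h=2 => slot 2
115: h=5, probe 5,6,7,8,9 => slot 9
602: h=3 => slot 3
Table: [_, _, 70, 602, 639, 27, 460, 849, 929, 115, _]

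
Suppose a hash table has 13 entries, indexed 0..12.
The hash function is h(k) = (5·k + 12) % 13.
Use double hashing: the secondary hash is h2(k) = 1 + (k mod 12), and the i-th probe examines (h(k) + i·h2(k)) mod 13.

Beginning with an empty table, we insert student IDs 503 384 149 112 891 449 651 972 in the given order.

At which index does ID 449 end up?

503: h=5 => slot 5
384: h=8 => slot 8
149: h=3 => slot 3
112: h=0 => slot 0
891: h=8, h2=4, probe 8,12 => slot 12
449: h=8, h2=6, probe 8,1 => slot 1
651: h=4 => slot 4
972: h=10 => slot 10
Table: [112, 449, _, 149, 651, 503, _, _, 384, _, 972, _, 891]

1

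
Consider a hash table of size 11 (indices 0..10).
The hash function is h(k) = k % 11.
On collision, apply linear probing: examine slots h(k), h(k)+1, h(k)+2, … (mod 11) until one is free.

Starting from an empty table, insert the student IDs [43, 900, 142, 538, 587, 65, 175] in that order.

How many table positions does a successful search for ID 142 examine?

Insert 43: h=10, slot 10 empty => index 10.
Insert 900: h=9, slot 9 empty => index 9.
Insert 142: h=10, slot 10 occupied => index 0.
Insert 538: h=10, slots 10,0 occupied => index 1.
Insert 587: h=4, slot 4 empty => index 4.
Insert 65: h=10, slots 10,0,1 occupied => index 2.
Insert 175: h=10, slots 10,0,1,2 occupied => index 3.
Table: [142, 538, 65, 175, 587, _, _, _, _, 900, 43]
Lookup 142: h=10, probe 10,0 → found at 0.

2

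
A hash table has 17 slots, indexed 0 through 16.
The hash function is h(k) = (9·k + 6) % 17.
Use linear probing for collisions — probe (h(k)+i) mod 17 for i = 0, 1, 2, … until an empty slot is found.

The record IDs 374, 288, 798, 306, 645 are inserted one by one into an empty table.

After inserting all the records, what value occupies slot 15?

798

Insert 374: h=6, slot 6 empty -> index 6.
Insert 288: h=14, slot 14 empty -> index 14.
Insert 798: h=14, slot 14 occupied -> index 15.
Insert 306: h=6, slot 6 occupied -> index 7.
Insert 645: h=14, slots 14,15 occupied -> index 16.
Table: [∅, ∅, ∅, ∅, ∅, ∅, 374, 306, ∅, ∅, ∅, ∅, ∅, ∅, 288, 798, 645]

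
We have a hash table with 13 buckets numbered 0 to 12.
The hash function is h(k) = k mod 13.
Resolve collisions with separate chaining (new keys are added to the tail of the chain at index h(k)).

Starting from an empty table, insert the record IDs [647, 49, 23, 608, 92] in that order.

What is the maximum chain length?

4

647 → bucket 10
49 → bucket 10 (collision)
23 → bucket 10 (collision)
608 → bucket 10 (collision)
92 → bucket 1
Final buckets:
0: _
1: 92
2: _
3: _
4: _
5: _
6: _
7: _
8: _
9: _
10: 647 -> 49 -> 23 -> 608
11: _
12: _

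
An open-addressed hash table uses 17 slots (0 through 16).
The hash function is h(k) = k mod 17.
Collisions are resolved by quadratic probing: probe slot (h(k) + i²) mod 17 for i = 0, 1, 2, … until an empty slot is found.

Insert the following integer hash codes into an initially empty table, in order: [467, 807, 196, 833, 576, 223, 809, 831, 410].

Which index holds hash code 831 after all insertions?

16

467: h=8 → slot 8
807: h=8, probe 8,9 → slot 9
196: h=9, probe 9,10 → slot 10
833: h=0 → slot 0
576: h=15 → slot 15
223: h=2 → slot 2
809: h=10, probe 10,11 → slot 11
831: h=15, probe 15,16 → slot 16
410: h=2, probe 2,3 → slot 3
Table: [833, ∅, 223, 410, ∅, ∅, ∅, ∅, 467, 807, 196, 809, ∅, ∅, ∅, 576, 831]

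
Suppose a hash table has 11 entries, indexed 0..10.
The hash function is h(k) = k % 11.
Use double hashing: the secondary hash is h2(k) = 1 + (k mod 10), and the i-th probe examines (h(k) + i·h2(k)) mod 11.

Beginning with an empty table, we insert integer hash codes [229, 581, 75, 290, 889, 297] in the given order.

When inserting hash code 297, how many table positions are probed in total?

Insert 229: h=9, slot 9 empty => index 9.
Insert 581: h=9, h2=2, slot 9 occupied => index 0.
Insert 75: h=9, h2=6, slot 9 occupied => index 4.
Insert 290: h=4, h2=1, slot 4 occupied => index 5.
Insert 889: h=9, h2=10, slot 9 occupied => index 8.
Insert 297: h=0, h2=8, slots 0,8,5 occupied => index 2.
Table: [581, _, 297, _, 75, 290, _, _, 889, 229, _]

4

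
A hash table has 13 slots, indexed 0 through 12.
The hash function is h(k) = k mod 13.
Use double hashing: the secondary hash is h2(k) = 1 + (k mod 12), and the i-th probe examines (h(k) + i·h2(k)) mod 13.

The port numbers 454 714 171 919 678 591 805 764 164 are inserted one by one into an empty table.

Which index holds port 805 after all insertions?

1

454 hashes to 12; slot 12 is free -> place at 12.
714 hashes to 12, h2=7; 12 taken -> place at 6.
171 hashes to 2; slot 2 is free -> place at 2.
919 hashes to 9; slot 9 is free -> place at 9.
678 hashes to 2, h2=7; 2,9 taken -> place at 3.
591 hashes to 6, h2=4; 6 taken -> place at 10.
805 hashes to 12, h2=2; 12 taken -> place at 1.
764 hashes to 10, h2=9; 10,6,2 taken -> place at 11.
164 hashes to 8; slot 8 is free -> place at 8.
Table: [—, 805, 171, 678, —, —, 714, —, 164, 919, 591, 764, 454]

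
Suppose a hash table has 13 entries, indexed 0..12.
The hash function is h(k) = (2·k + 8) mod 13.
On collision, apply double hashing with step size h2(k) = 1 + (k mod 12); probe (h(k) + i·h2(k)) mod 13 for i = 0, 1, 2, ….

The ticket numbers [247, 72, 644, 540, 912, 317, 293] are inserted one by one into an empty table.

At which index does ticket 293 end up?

2

247: h=8 → slot 8
72: h=9 → slot 9
644: h=9, h2=9, probe 9,5 → slot 5
540: h=9, h2=1, probe 9,10 → slot 10
912: h=12 → slot 12
317: h=5, h2=6, probe 5,11 → slot 11
293: h=9, h2=6, probe 9,2 → slot 2
Table: [-, -, 293, -, -, 644, -, -, 247, 72, 540, 317, 912]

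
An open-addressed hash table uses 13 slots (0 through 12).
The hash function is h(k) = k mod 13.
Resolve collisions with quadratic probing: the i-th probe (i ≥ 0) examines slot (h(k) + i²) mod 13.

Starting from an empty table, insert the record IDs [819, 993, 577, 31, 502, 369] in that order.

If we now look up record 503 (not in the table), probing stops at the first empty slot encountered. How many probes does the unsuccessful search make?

819: h=0 => slot 0
993: h=5 => slot 5
577: h=5, probe 5,6 => slot 6
31: h=5, probe 5,6,9 => slot 9
502: h=8 => slot 8
369: h=5, probe 5,6,9,1 => slot 1
Table: [819, 369, ., ., ., 993, 577, ., 502, 31, ., ., .]
Lookup 503: h=9, probe 9,10 → slot 10 empty, not found.

2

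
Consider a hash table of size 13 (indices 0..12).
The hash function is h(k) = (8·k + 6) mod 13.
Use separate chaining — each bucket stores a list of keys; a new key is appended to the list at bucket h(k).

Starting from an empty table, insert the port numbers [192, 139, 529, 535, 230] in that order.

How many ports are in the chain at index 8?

Insert 192: h=8, bucket 8 empty → new chain.
Insert 139: h=0, bucket 0 empty → new chain.
Insert 529: h=0, bucket 0 nonempty → append to chain.
Insert 535: h=9, bucket 9 empty → new chain.
Insert 230: h=0, bucket 0 nonempty → append to chain.
Final buckets:
0: 139 -> 529 -> 230
1: ∅
2: ∅
3: ∅
4: ∅
5: ∅
6: ∅
7: ∅
8: 192
9: 535
10: ∅
11: ∅
12: ∅

1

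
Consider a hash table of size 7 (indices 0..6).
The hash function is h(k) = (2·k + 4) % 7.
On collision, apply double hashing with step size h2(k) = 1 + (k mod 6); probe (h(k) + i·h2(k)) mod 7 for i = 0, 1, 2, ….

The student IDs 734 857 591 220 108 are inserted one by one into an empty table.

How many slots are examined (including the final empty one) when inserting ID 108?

734 hashes to 2; slot 2 is free => place at 2.
857 hashes to 3; slot 3 is free => place at 3.
591 hashes to 3, h2=4; 3 taken => place at 0.
220 hashes to 3, h2=5; 3 taken => place at 1.
108 hashes to 3, h2=1; 3 taken => place at 4.
Table: [591, 220, 734, 857, 108, ∅, ∅]

2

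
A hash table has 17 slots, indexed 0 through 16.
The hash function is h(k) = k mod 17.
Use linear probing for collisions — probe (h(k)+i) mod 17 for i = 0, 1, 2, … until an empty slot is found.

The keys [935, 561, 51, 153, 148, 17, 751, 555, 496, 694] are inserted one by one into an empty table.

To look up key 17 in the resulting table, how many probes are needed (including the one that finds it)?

Insert 935: h=0, slot 0 empty -> index 0.
Insert 561: h=0, slot 0 occupied -> index 1.
Insert 51: h=0, slots 0,1 occupied -> index 2.
Insert 153: h=0, slots 0,1,2 occupied -> index 3.
Insert 148: h=12, slot 12 empty -> index 12.
Insert 17: h=0, slots 0,1,2,3 occupied -> index 4.
Insert 751: h=3, slots 3,4 occupied -> index 5.
Insert 555: h=11, slot 11 empty -> index 11.
Insert 496: h=3, slots 3,4,5 occupied -> index 6.
Insert 694: h=14, slot 14 empty -> index 14.
Table: [935, 561, 51, 153, 17, 751, 496, -, -, -, -, 555, 148, -, 694, -, -]
Lookup 17: h=0, probe 0,1,2,3,4 → found at 4.

5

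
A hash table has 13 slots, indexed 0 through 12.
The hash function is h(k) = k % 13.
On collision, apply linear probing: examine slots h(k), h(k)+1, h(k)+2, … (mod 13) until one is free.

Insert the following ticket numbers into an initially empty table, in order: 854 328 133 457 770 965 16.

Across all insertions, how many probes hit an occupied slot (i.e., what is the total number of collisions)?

10

854: h=9 -> slot 9
328: h=3 -> slot 3
133: h=3, probe 3,4 -> slot 4
457: h=2 -> slot 2
770: h=3, probe 3,4,5 -> slot 5
965: h=3, probe 3,4,5,6 -> slot 6
16: h=3, probe 3,4,5,6,7 -> slot 7
Table: [∅, ∅, 457, 328, 133, 770, 965, 16, ∅, 854, ∅, ∅, ∅]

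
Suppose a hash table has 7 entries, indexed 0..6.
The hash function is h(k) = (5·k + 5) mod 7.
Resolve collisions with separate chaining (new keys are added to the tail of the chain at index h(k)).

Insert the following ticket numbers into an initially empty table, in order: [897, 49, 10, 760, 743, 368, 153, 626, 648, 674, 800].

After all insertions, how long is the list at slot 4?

3

897 -> bucket 3
49 -> bucket 5
10 -> bucket 6
760 -> bucket 4
743 -> bucket 3 (collision)
368 -> bucket 4 (collision)
153 -> bucket 0
626 -> bucket 6 (collision)
648 -> bucket 4 (collision)
674 -> bucket 1
800 -> bucket 1 (collision)
Final buckets:
0: 153
1: 674 -> 800
2: .
3: 897 -> 743
4: 760 -> 368 -> 648
5: 49
6: 10 -> 626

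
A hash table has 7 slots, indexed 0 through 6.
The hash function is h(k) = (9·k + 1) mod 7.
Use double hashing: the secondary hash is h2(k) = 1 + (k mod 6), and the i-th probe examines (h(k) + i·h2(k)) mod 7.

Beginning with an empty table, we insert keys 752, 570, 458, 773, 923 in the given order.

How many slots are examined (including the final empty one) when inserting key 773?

752 hashes to 0; slot 0 is free => place at 0.
570 hashes to 0, h2=1; 0 taken => place at 1.
458 hashes to 0, h2=3; 0 taken => place at 3.
773 hashes to 0, h2=6; 0 taken => place at 6.
923 hashes to 6, h2=6; 6 taken => place at 5.
Table: [752, 570, _, 458, _, 923, 773]

2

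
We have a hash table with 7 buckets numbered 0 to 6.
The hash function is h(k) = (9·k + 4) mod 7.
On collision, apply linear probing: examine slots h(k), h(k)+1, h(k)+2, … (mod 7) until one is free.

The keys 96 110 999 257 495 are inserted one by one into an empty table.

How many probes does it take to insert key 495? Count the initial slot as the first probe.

5

96 hashes to 0; slot 0 is free → place at 0.
110 hashes to 0; 0 taken → place at 1.
999 hashes to 0; 0,1 taken → place at 2.
257 hashes to 0; 0,1,2 taken → place at 3.
495 hashes to 0; 0,1,2,3 taken → place at 4.
Table: [96, 110, 999, 257, 495, ., .]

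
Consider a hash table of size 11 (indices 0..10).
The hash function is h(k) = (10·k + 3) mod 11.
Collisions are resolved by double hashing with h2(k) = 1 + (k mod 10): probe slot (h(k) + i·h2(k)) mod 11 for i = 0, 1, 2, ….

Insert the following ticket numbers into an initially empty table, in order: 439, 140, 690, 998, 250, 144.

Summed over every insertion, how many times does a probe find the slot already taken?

7

439 hashes to 4; slot 4 is free -> place at 4.
140 hashes to 6; slot 6 is free -> place at 6.
690 hashes to 6, h2=1; 6 taken -> place at 7.
998 hashes to 6, h2=9; 6,4 taken -> place at 2.
250 hashes to 6, h2=1; 6,7 taken -> place at 8.
144 hashes to 2, h2=5; 2,7 taken -> place at 1.
Table: [., 144, 998, ., 439, ., 140, 690, 250, ., .]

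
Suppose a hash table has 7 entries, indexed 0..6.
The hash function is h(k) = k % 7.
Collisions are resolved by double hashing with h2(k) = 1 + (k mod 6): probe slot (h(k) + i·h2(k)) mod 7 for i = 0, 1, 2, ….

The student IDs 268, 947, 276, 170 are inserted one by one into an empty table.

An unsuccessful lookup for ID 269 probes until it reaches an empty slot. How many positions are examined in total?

Insert 268: h=2, slot 2 empty → index 2.
Insert 947: h=2, h2=6, slot 2 occupied → index 1.
Insert 276: h=3, slot 3 empty → index 3.
Insert 170: h=2, h2=3, slot 2 occupied → index 5.
Table: [∅, 947, 268, 276, ∅, 170, ∅]
Lookup 269: h=3, h2=6, probe 3,2,1,0 → slot 0 empty, not found.

4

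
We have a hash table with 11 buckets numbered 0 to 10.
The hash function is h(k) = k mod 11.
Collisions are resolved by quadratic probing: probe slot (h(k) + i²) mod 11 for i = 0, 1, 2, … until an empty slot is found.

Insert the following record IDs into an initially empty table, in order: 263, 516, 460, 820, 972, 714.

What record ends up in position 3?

263: h=10 => slot 10
516: h=10, probe 10,0 => slot 0
460: h=9 => slot 9
820: h=6 => slot 6
972: h=4 => slot 4
714: h=10, probe 10,0,3 => slot 3
Table: [516, -, -, 714, 972, -, 820, -, -, 460, 263]

714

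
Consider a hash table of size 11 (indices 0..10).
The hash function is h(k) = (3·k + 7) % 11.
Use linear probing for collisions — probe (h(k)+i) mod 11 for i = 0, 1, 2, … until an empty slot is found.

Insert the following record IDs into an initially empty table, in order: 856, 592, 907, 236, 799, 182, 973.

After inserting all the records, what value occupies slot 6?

799

856 hashes to 1; slot 1 is free → place at 1.
592 hashes to 1; 1 taken → place at 2.
907 hashes to 0; slot 0 is free → place at 0.
236 hashes to 0; 0,1,2 taken → place at 3.
799 hashes to 6; slot 6 is free → place at 6.
182 hashes to 3; 3 taken → place at 4.
973 hashes to 0; 0,1,2,3,4 taken → place at 5.
Table: [907, 856, 592, 236, 182, 973, 799, _, _, _, _]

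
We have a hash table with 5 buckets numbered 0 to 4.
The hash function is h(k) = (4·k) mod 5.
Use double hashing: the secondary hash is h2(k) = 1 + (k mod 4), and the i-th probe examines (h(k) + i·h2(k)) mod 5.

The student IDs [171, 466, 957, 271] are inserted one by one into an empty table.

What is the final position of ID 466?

2

171 hashes to 4; slot 4 is free -> place at 4.
466 hashes to 4, h2=3; 4 taken -> place at 2.
957 hashes to 3; slot 3 is free -> place at 3.
271 hashes to 4, h2=4; 4,3,2 taken -> place at 1.
Table: [_, 271, 466, 957, 171]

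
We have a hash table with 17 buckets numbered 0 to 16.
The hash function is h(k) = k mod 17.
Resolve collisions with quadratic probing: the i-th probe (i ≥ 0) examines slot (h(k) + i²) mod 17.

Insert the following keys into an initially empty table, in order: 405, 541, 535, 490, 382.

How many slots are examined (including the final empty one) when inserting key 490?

3

Insert 405: h=14, slot 14 empty => index 14.
Insert 541: h=14, slot 14 occupied => index 15.
Insert 535: h=8, slot 8 empty => index 8.
Insert 490: h=14, slots 14,15 occupied => index 1.
Insert 382: h=8, slot 8 occupied => index 9.
Table: [-, 490, -, -, -, -, -, -, 535, 382, -, -, -, -, 405, 541, -]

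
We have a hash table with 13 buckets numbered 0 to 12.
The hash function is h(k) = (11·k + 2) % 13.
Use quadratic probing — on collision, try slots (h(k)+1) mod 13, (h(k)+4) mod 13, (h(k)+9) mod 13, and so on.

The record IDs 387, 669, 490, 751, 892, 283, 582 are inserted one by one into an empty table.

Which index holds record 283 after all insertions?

4

Insert 387: h=8, slot 8 empty -> index 8.
Insert 669: h=3, slot 3 empty -> index 3.
Insert 490: h=10, slot 10 empty -> index 10.
Insert 751: h=8, slot 8 occupied -> index 9.
Insert 892: h=12, slot 12 empty -> index 12.
Insert 283: h=8, slots 8,9,12 occupied -> index 4.
Insert 582: h=8, slots 8,9,12,4 occupied -> index 11.
Table: [∅, ∅, ∅, 669, 283, ∅, ∅, ∅, 387, 751, 490, 582, 892]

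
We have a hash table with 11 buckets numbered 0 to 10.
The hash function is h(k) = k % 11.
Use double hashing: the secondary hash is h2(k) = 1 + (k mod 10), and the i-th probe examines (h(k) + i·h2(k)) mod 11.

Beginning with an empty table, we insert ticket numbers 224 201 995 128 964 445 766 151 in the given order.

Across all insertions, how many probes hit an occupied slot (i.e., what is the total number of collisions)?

4

224 hashes to 4; slot 4 is free => place at 4.
201 hashes to 3; slot 3 is free => place at 3.
995 hashes to 5; slot 5 is free => place at 5.
128 hashes to 7; slot 7 is free => place at 7.
964 hashes to 7, h2=5; 7 taken => place at 1.
445 hashes to 5, h2=6; 5 taken => place at 0.
766 hashes to 7, h2=7; 7,3 taken => place at 10.
151 hashes to 8; slot 8 is free => place at 8.
Table: [445, 964, —, 201, 224, 995, —, 128, 151, —, 766]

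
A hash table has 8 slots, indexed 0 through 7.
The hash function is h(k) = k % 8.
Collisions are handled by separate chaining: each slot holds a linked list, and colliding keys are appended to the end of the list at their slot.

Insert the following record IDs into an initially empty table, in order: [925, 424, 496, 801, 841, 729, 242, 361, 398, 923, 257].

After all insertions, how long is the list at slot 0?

925 -> bucket 5
424 -> bucket 0
496 -> bucket 0 (collision)
801 -> bucket 1
841 -> bucket 1 (collision)
729 -> bucket 1 (collision)
242 -> bucket 2
361 -> bucket 1 (collision)
398 -> bucket 6
923 -> bucket 3
257 -> bucket 1 (collision)
Final buckets:
0: 424 -> 496
1: 801 -> 841 -> 729 -> 361 -> 257
2: 242
3: 923
4: -
5: 925
6: 398
7: -

2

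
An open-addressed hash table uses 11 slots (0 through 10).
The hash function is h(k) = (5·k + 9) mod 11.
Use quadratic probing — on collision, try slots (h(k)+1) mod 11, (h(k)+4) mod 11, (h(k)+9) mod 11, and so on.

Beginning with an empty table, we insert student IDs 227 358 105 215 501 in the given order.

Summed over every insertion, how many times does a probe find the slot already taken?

6

227: h=0 -> slot 0
358: h=6 -> slot 6
105: h=6, probe 6,7 -> slot 7
215: h=6, probe 6,7,10 -> slot 10
501: h=6, probe 6,7,10,4 -> slot 4
Table: [227, ∅, ∅, ∅, 501, ∅, 358, 105, ∅, ∅, 215]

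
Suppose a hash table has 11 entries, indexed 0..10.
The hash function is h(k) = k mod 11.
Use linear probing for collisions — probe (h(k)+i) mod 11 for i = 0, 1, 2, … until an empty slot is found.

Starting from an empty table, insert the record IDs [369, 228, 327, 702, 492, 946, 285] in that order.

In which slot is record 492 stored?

369 hashes to 6; slot 6 is free -> place at 6.
228 hashes to 8; slot 8 is free -> place at 8.
327 hashes to 8; 8 taken -> place at 9.
702 hashes to 9; 9 taken -> place at 10.
492 hashes to 8; 8,9,10 taken -> place at 0.
946 hashes to 0; 0 taken -> place at 1.
285 hashes to 10; 10,0,1 taken -> place at 2.
Table: [492, 946, 285, -, -, -, 369, -, 228, 327, 702]

0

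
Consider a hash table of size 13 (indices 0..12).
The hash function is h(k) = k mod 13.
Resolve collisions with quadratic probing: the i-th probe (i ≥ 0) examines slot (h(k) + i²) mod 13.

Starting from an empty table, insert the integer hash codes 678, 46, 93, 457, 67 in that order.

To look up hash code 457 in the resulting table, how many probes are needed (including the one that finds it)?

3

Insert 678: h=2, slot 2 empty → index 2.
Insert 46: h=7, slot 7 empty → index 7.
Insert 93: h=2, slot 2 occupied → index 3.
Insert 457: h=2, slots 2,3 occupied → index 6.
Insert 67: h=2, slots 2,3,6 occupied → index 11.
Table: [-, -, 678, 93, -, -, 457, 46, -, -, -, 67, -]
Lookup 457: h=2, probe 2,3,6 → found at 6.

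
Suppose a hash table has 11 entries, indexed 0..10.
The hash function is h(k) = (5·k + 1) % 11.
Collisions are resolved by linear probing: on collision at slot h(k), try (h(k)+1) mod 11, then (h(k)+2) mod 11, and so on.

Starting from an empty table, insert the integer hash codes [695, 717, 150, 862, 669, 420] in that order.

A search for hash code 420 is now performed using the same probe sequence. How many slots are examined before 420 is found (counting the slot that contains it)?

Insert 695: h=0, slot 0 empty → index 0.
Insert 717: h=0, slot 0 occupied → index 1.
Insert 150: h=3, slot 3 empty → index 3.
Insert 862: h=10, slot 10 empty → index 10.
Insert 669: h=2, slot 2 empty → index 2.
Insert 420: h=0, slots 0,1,2,3 occupied → index 4.
Table: [695, 717, 669, 150, 420, ., ., ., ., ., 862]
Lookup 420: h=0, probe 0,1,2,3,4 → found at 4.

5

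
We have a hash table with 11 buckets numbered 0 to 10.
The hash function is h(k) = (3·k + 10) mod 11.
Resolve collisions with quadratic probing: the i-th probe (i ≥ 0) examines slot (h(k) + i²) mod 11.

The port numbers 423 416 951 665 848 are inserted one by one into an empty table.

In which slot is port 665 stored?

Insert 423: h=3, slot 3 empty -> index 3.
Insert 416: h=4, slot 4 empty -> index 4.
Insert 951: h=3, slots 3,4 occupied -> index 7.
Insert 665: h=3, slots 3,4,7 occupied -> index 1.
Insert 848: h=2, slot 2 empty -> index 2.
Table: [_, 665, 848, 423, 416, _, _, 951, _, _, _]

1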